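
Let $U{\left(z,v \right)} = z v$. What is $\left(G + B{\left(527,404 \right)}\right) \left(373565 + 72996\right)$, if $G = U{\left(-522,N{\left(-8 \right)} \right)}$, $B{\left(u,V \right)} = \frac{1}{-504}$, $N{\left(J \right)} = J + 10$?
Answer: $- \frac{234970127297}{504} \approx -4.6621 \cdot 10^{8}$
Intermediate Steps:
$N{\left(J \right)} = 10 + J$
$U{\left(z,v \right)} = v z$
$B{\left(u,V \right)} = - \frac{1}{504}$
$G = -1044$ ($G = \left(10 - 8\right) \left(-522\right) = 2 \left(-522\right) = -1044$)
$\left(G + B{\left(527,404 \right)}\right) \left(373565 + 72996\right) = \left(-1044 - \frac{1}{504}\right) \left(373565 + 72996\right) = \left(- \frac{526177}{504}\right) 446561 = - \frac{234970127297}{504}$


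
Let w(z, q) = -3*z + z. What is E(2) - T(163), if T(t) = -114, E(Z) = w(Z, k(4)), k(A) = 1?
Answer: 110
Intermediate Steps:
w(z, q) = -2*z
E(Z) = -2*Z
E(2) - T(163) = -2*2 - 1*(-114) = -4 + 114 = 110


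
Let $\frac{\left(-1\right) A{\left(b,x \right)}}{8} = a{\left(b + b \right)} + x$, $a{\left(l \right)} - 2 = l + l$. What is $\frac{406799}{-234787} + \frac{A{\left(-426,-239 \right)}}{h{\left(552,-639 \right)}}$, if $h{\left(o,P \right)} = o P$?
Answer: $- \frac{6130632092}{3450664539} \approx -1.7767$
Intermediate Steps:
$a{\left(l \right)} = 2 + 2 l$ ($a{\left(l \right)} = 2 + \left(l + l\right) = 2 + 2 l$)
$A{\left(b,x \right)} = -16 - 32 b - 8 x$ ($A{\left(b,x \right)} = - 8 \left(\left(2 + 2 \left(b + b\right)\right) + x\right) = - 8 \left(\left(2 + 2 \cdot 2 b\right) + x\right) = - 8 \left(\left(2 + 4 b\right) + x\right) = - 8 \left(2 + x + 4 b\right) = -16 - 32 b - 8 x$)
$h{\left(o,P \right)} = P o$
$\frac{406799}{-234787} + \frac{A{\left(-426,-239 \right)}}{h{\left(552,-639 \right)}} = \frac{406799}{-234787} + \frac{-16 - -13632 - -1912}{\left(-639\right) 552} = 406799 \left(- \frac{1}{234787}\right) + \frac{-16 + 13632 + 1912}{-352728} = - \frac{406799}{234787} + 15528 \left(- \frac{1}{352728}\right) = - \frac{406799}{234787} - \frac{647}{14697} = - \frac{6130632092}{3450664539}$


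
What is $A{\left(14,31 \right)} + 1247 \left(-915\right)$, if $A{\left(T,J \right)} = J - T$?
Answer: $-1140988$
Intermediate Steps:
$A{\left(14,31 \right)} + 1247 \left(-915\right) = \left(31 - 14\right) + 1247 \left(-915\right) = \left(31 - 14\right) - 1141005 = 17 - 1141005 = -1140988$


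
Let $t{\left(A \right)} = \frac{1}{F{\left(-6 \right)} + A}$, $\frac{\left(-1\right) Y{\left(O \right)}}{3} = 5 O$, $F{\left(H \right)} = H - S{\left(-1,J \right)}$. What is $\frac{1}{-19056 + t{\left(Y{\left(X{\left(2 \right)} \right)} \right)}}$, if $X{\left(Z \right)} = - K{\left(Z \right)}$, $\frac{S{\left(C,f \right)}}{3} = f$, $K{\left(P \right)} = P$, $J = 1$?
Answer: $- \frac{21}{400175} \approx -5.2477 \cdot 10^{-5}$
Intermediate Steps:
$S{\left(C,f \right)} = 3 f$
$X{\left(Z \right)} = - Z$
$F{\left(H \right)} = -3 + H$ ($F{\left(H \right)} = H - 3 \cdot 1 = H - 3 = -3 + H$)
$Y{\left(O \right)} = - 15 O$ ($Y{\left(O \right)} = - 3 \cdot 5 O = - 15 O$)
$t{\left(A \right)} = \frac{1}{-9 + A}$ ($t{\left(A \right)} = \frac{1}{\left(-3 - 6\right) + A} = \frac{1}{-9 + A}$)
$\frac{1}{-19056 + t{\left(Y{\left(X{\left(2 \right)} \right)} \right)}} = \frac{1}{-19056 + \frac{1}{-9 - 15 \left(\left(-1\right) 2\right)}} = \frac{1}{-19056 + \frac{1}{-9 - -30}} = \frac{1}{-19056 + \frac{1}{-9 + 30}} = \frac{1}{-19056 + \frac{1}{21}} = \frac{1}{- \frac{400175}{21}} = - \frac{21}{400175}$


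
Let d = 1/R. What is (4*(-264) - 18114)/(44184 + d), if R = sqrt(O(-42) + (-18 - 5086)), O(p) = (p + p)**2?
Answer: -1653358210560/3810744870911 + 76680*sqrt(122)/3810744870911 ≈ -0.43387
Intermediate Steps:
O(p) = 4*p**2 (O(p) = (2*p)**2 = 4*p**2)
R = 4*sqrt(122) (R = sqrt(4*(-42)**2 + (-18 - 5086)) = sqrt(4*1764 - 5104) = sqrt(7056 - 5104) = sqrt(1952) = 4*sqrt(122) ≈ 44.181)
d = sqrt(122)/488 (d = 1/(4*sqrt(122)) = sqrt(122)/488 ≈ 0.022634)
(4*(-264) - 18114)/(44184 + d) = (4*(-264) - 18114)/(44184 + sqrt(122)/488) = (-1056 - 18114)/(44184 + sqrt(122)/488) = -19170/(44184 + sqrt(122)/488)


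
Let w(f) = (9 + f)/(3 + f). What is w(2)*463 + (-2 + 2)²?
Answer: 5093/5 ≈ 1018.6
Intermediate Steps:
w(f) = (9 + f)/(3 + f)
w(2)*463 + (-2 + 2)² = ((9 + 2)/(3 + 2))*463 + (-2 + 2)² = (11/5)*463 + 0² = ((⅕)*11)*463 + 0 = (11/5)*463 + 0 = 5093/5 + 0 = 5093/5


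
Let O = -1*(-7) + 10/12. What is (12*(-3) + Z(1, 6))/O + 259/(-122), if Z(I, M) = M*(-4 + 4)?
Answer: -38525/5734 ≈ -6.7187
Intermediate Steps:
Z(I, M) = 0 (Z(I, M) = M*0 = 0)
O = 47/6 (O = 7 + 10*(1/12) = 7 + ⅚ = 47/6 ≈ 7.8333)
(12*(-3) + Z(1, 6))/O + 259/(-122) = (12*(-3) + 0)/(47/6) + 259/(-122) = (-36 + 0)*(6/47) + 259*(-1/122) = -36*6/47 - 259/122 = -216/47 - 259/122 = -38525/5734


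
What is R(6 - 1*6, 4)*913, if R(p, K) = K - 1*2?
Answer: 1826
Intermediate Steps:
R(p, K) = -2 + K (R(p, K) = K - 2 = -2 + K)
R(6 - 1*6, 4)*913 = (-2 + 4)*913 = 2*913 = 1826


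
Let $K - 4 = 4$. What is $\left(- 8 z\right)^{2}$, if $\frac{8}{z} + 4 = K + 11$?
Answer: $\frac{4096}{225} \approx 18.204$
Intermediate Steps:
$K = 8$ ($K = 4 + 4 = 8$)
$z = \frac{8}{15}$ ($z = \frac{8}{-4 + \left(8 + 11\right)} = \frac{8}{-4 + 19} = \frac{8}{15} \approx 0.53333$)
$\left(- 8 z\right)^{2} = \left(\left(-8\right) \frac{8}{15}\right)^{2} = \left(- \frac{64}{15}\right)^{2} = \frac{4096}{225}$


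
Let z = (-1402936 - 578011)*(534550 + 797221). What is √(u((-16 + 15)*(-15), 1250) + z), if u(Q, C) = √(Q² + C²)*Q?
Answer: √(-2638167767137 + 75*√62509) ≈ 1.6242e+6*I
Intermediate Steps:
z = -2638167767137 (z = -1980947*1331771 = -2638167767137)
u(Q, C) = Q*√(C² + Q²) (u(Q, C) = √(C² + Q²)*Q = Q*√(C² + Q²))
√(u((-16 + 15)*(-15), 1250) + z) = √(((-16 + 15)*(-15))*√(1250² + ((-16 + 15)*(-15))²) - 2638167767137) = √((-1*(-15))*√(1562500 + (-1*(-15))²) - 2638167767137) = √(15*√(1562500 + 15²) - 2638167767137) = √(15*√(1562500 + 225) - 2638167767137) = √(15*√1562725 - 2638167767137) = √(15*(5*√62509) - 2638167767137) = √(75*√62509 - 2638167767137) = √(-2638167767137 + 75*√62509)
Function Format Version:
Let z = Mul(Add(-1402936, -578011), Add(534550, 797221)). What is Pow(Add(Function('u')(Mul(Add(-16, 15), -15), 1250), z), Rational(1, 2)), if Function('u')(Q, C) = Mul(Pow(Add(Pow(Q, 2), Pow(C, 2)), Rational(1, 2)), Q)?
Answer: Pow(Add(-2638167767137, Mul(75, Pow(62509, Rational(1, 2)))), Rational(1, 2)) ≈ Mul(1.6242e+6, I)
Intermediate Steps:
z = -2638167767137 (z = Mul(-1980947, 1331771) = -2638167767137)
Function('u')(Q, C) = Mul(Q, Pow(Add(Pow(C, 2), Pow(Q, 2)), Rational(1, 2))) (Function('u')(Q, C) = Mul(Pow(Add(Pow(C, 2), Pow(Q, 2)), Rational(1, 2)), Q) = Mul(Q, Pow(Add(Pow(C, 2), Pow(Q, 2)), Rational(1, 2))))
Pow(Add(Function('u')(Mul(Add(-16, 15), -15), 1250), z), Rational(1, 2)) = Pow(Add(Mul(Mul(Add(-16, 15), -15), Pow(Add(Pow(1250, 2), Pow(Mul(Add(-16, 15), -15), 2)), Rational(1, 2))), -2638167767137), Rational(1, 2)) = Pow(Add(Mul(Mul(-1, -15), Pow(Add(1562500, Pow(Mul(-1, -15), 2)), Rational(1, 2))), -2638167767137), Rational(1, 2)) = Pow(Add(Mul(15, Pow(Add(1562500, Pow(15, 2)), Rational(1, 2))), -2638167767137), Rational(1, 2)) = Pow(Add(Mul(15, Pow(Add(1562500, 225), Rational(1, 2))), -2638167767137), Rational(1, 2)) = Pow(Add(Mul(15, Pow(1562725, Rational(1, 2))), -2638167767137), Rational(1, 2)) = Pow(Add(Mul(15, Mul(5, Pow(62509, Rational(1, 2)))), -2638167767137), Rational(1, 2)) = Pow(Add(Mul(75, Pow(62509, Rational(1, 2))), -2638167767137), Rational(1, 2)) = Pow(Add(-2638167767137, Mul(75, Pow(62509, Rational(1, 2)))), Rational(1, 2))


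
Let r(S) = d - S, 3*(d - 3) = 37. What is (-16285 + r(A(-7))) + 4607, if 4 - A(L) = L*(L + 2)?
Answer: -34895/3 ≈ -11632.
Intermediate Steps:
d = 46/3 (d = 3 + (1/3)*37 = 3 + 37/3 = 46/3 ≈ 15.333)
A(L) = 4 - L*(2 + L) (A(L) = 4 - L*(L + 2) = 4 - L*(2 + L))
r(S) = 46/3 - S
(-16285 + r(A(-7))) + 4607 = (-16285 + (46/3 - (4 - 1*(-7)**2 - 2*(-7)))) + 4607 = (-16285 + (46/3 - (4 - 1*49 + 14))) + 4607 = (-16285 + (46/3 - (4 - 49 + 14))) + 4607 = (-16285 + (46/3 - 1*(-31))) + 4607 = (-16285 + (46/3 + 31)) + 4607 = (-16285 + 139/3) + 4607 = -48716/3 + 4607 = -34895/3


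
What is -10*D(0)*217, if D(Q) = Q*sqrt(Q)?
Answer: 0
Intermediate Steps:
D(Q) = Q**(3/2)
-10*D(0)*217 = -10*0**(3/2)*217 = -0*217 = -10*0 = 0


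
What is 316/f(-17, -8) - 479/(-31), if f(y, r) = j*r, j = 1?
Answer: -1491/62 ≈ -24.048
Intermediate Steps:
f(y, r) = r (f(y, r) = 1*r = r)
316/f(-17, -8) - 479/(-31) = 316/(-8) - 479/(-31) = 316*(-⅛) - 479*(-1/31) = -79/2 + 479/31 = -1491/62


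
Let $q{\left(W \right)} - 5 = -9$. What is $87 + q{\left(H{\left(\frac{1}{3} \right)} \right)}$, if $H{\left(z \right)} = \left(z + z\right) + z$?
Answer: $83$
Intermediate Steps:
$H{\left(z \right)} = 3 z$ ($H{\left(z \right)} = 2 z + z = 3 z$)
$q{\left(W \right)} = -4$ ($q{\left(W \right)} = 5 - 9 = -4$)
$87 + q{\left(H{\left(\frac{1}{3} \right)} \right)} = 87 - 4 = 83$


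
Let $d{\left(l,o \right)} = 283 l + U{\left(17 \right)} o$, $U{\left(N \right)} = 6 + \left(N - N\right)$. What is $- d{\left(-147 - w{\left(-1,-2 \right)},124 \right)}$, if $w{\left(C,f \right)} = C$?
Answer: $40574$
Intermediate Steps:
$U{\left(N \right)} = 6$ ($U{\left(N \right)} = 6 + 0 = 6$)
$d{\left(l,o \right)} = 6 o + 283 l$ ($d{\left(l,o \right)} = 283 l + 6 o = 6 o + 283 l$)
$- d{\left(-147 - w{\left(-1,-2 \right)},124 \right)} = - (6 \cdot 124 + 283 \left(-147 - -1\right)) = - (744 + 283 \left(-147 + 1\right)) = - (744 + 283 \left(-146\right)) = - (744 - 41318) = \left(-1\right) \left(-40574\right) = 40574$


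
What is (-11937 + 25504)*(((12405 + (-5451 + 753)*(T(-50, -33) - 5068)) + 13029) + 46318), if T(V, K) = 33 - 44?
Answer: 324697572898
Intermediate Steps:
T(V, K) = -11
(-11937 + 25504)*(((12405 + (-5451 + 753)*(T(-50, -33) - 5068)) + 13029) + 46318) = (-11937 + 25504)*(((12405 + (-5451 + 753)*(-11 - 5068)) + 13029) + 46318) = 13567*(((12405 - 4698*(-5079)) + 13029) + 46318) = 13567*(((12405 + 23861142) + 13029) + 46318) = 13567*((23873547 + 13029) + 46318) = 13567*(23886576 + 46318) = 13567*23932894 = 324697572898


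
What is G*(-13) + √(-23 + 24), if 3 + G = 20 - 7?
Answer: -129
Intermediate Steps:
G = 10 (G = -3 + (20 - 7) = -3 + 13 = 10)
G*(-13) + √(-23 + 24) = 10*(-13) + √(-23 + 24) = -130 + √1 = -130 + 1 = -129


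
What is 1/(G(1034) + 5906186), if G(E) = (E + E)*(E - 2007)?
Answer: 1/3894022 ≈ 2.5680e-7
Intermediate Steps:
G(E) = 2*E*(-2007 + E) (G(E) = (2*E)*(-2007 + E) = 2*E*(-2007 + E))
1/(G(1034) + 5906186) = 1/(2*1034*(-2007 + 1034) + 5906186) = 1/(2*1034*(-973) + 5906186) = 1/(-2012164 + 5906186) = 1/3894022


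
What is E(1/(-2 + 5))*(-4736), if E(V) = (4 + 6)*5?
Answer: -236800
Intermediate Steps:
E(V) = 50 (E(V) = 10*5 = 50)
E(1/(-2 + 5))*(-4736) = 50*(-4736) = -236800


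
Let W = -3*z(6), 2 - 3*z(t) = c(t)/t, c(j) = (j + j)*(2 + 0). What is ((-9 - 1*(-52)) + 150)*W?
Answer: 386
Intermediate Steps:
c(j) = 4*j (c(j) = (2*j)*2 = 4*j)
z(t) = -⅔ (z(t) = ⅔ - 4*t/(3*t) = ⅔ - ⅓*4 = ⅔ - 4/3 = -⅔)
W = 2 (W = -3*(-⅔) = 2)
((-9 - 1*(-52)) + 150)*W = ((-9 - 1*(-52)) + 150)*2 = ((-9 + 52) + 150)*2 = (43 + 150)*2 = 193*2 = 386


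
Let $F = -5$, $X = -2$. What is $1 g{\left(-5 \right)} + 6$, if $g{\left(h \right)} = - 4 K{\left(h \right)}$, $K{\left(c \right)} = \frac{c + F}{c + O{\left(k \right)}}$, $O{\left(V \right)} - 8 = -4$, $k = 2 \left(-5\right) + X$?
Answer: $-34$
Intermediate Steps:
$k = -12$ ($k = 2 \left(-5\right) - 2 = -10 - 2 = -12$)
$O{\left(V \right)} = 4$ ($O{\left(V \right)} = 8 - 4 = 4$)
$K{\left(c \right)} = \frac{-5 + c}{4 + c}$ ($K{\left(c \right)} = \frac{c - 5}{c + 4} = \frac{-5 + c}{4 + c}$)
$g{\left(h \right)} = - \frac{4 \left(-5 + h\right)}{4 + h}$ ($g{\left(h \right)} = - 4 \frac{-5 + h}{4 + h} = - \frac{4 \left(-5 + h\right)}{4 + h}$)
$1 g{\left(-5 \right)} + 6 = 1 \frac{4 \left(5 - -5\right)}{4 - 5} + 6 = 1 \frac{4 \left(5 + 5\right)}{-1} + 6 = 1 \cdot 4 \left(-1\right) 10 + 6 = 1 \left(-40\right) + 6 = -40 + 6 = -34$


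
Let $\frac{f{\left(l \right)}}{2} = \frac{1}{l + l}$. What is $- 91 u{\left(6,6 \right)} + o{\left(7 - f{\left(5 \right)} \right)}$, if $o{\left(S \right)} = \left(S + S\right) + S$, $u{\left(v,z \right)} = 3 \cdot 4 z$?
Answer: $- \frac{32658}{5} \approx -6531.6$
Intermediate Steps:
$u{\left(v,z \right)} = 12 z$
$f{\left(l \right)} = \frac{1}{l}$ ($f{\left(l \right)} = \frac{2}{l + l} = \frac{2}{2 l} = 2 \frac{1}{2 l} = \frac{1}{l}$)
$o{\left(S \right)} = 3 S$ ($o{\left(S \right)} = 2 S + S = 3 S$)
$- 91 u{\left(6,6 \right)} + o{\left(7 - f{\left(5 \right)} \right)} = - 91 \cdot 12 \cdot 6 + 3 \left(7 - \frac{1}{5}\right) = \left(-91\right) 72 + 3 \left(7 - \frac{1}{5}\right) = -6552 + 3 \left(7 - \frac{1}{5}\right) = -6552 + 3 \cdot \frac{34}{5} = -6552 + \frac{102}{5} = - \frac{32658}{5}$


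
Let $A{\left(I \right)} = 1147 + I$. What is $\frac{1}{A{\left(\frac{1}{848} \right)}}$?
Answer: $\frac{848}{972657} \approx 0.00087184$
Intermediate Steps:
$\frac{1}{A{\left(\frac{1}{848} \right)}} = \frac{1}{1147 + \frac{1}{848}} = \frac{1}{\frac{972657}{848}} = \frac{848}{972657}$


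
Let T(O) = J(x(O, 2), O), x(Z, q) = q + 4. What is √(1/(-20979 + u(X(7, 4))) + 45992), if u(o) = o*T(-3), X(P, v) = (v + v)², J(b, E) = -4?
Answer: 7*√423243937285/21235 ≈ 214.46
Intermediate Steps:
x(Z, q) = 4 + q
T(O) = -4
X(P, v) = 4*v² (X(P, v) = (2*v)² = 4*v²)
u(o) = -4*o (u(o) = o*(-4) = -4*o)
√(1/(-20979 + u(X(7, 4))) + 45992) = √(1/(-20979 - 16*4²) + 45992) = √(1/(-20979 - 16*16) + 45992) = √(1/(-20979 - 4*64) + 45992) = √(1/(-20979 - 256) + 45992) = √(1/(-21235) + 45992) = √(-1/21235 + 45992) = √(976640119/21235) = 7*√423243937285/21235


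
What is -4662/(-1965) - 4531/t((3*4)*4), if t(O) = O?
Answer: -2893213/31440 ≈ -92.023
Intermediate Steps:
-4662/(-1965) - 4531/t((3*4)*4) = -4662/(-1965) - 4531/((3*4)*4) = -4662*(-1/1965) - 4531/(12*4) = 1554/655 - 4531/48 = -2893213/31440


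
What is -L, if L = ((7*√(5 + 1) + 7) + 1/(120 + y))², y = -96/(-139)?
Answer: -96564587785/281434176 - 822997*√6/8388 ≈ -583.45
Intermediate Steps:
y = 96/139 (y = -96*(-1/139) = 96/139 ≈ 0.69065)
L = (117571/16776 + 7*√6)² (L = ((7*√(5 + 1) + 7) + 1/(120 + 96/139))² = ((7*√6 + 7) + 1/(16776/139))² = ((7 + 7*√6) + 139/16776)² = (117571/16776 + 7*√6)² ≈ 583.45)
-L = -(96564587785/281434176 + 822997*√6/8388) = -96564587785/281434176 - 822997*√6/8388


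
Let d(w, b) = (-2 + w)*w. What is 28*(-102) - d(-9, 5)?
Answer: -2955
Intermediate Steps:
d(w, b) = w*(-2 + w)
28*(-102) - d(-9, 5) = 28*(-102) - (-9)*(-2 - 9) = -2856 - (-9)*(-11) = -2856 - 1*99 = -2856 - 99 = -2955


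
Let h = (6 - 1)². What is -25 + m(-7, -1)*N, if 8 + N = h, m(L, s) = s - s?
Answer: -25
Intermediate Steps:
h = 25 (h = 5² = 25)
m(L, s) = 0
N = 17 (N = -8 + 25 = 17)
-25 + m(-7, -1)*N = -25 + 0*17 = -25 + 0 = -25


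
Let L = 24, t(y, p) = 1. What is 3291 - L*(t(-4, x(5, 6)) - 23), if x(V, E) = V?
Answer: 3819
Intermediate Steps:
3291 - L*(t(-4, x(5, 6)) - 23) = 3291 - 24*(1 - 23) = 3291 - 24*(-22) = 3291 - 1*(-528) = 3291 + 528 = 3819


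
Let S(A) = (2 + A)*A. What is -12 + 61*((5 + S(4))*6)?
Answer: 10602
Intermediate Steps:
S(A) = A*(2 + A)
-12 + 61*((5 + S(4))*6) = -12 + 61*((5 + 4*(2 + 4))*6) = -12 + 61*((5 + 4*6)*6) = -12 + 61*((5 + 24)*6) = -12 + 61*(29*6) = -12 + 61*174 = -12 + 10614 = 10602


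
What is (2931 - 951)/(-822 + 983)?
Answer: 1980/161 ≈ 12.298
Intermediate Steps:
(2931 - 951)/(-822 + 983) = 1980/161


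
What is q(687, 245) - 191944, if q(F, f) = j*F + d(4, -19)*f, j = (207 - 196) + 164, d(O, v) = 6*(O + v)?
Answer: -93769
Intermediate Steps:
d(O, v) = 6*O + 6*v
j = 175 (j = 11 + 164 = 175)
q(F, f) = -90*f + 175*F (q(F, f) = 175*F + (6*4 + 6*(-19))*f = 175*F + (24 - 114)*f = 175*F - 90*f = -90*f + 175*F)
q(687, 245) - 191944 = (-90*245 + 175*687) - 191944 = (-22050 + 120225) - 191944 = 98175 - 191944 = -93769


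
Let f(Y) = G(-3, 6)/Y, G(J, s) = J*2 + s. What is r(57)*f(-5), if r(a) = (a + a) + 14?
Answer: 0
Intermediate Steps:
G(J, s) = s + 2*J (G(J, s) = 2*J + s = s + 2*J)
r(a) = 14 + 2*a (r(a) = 2*a + 14 = 14 + 2*a)
f(Y) = 0 (f(Y) = (6 + 2*(-3))/Y = (6 - 6)/Y = 0/Y = 0)
r(57)*f(-5) = (14 + 2*57)*0 = (14 + 114)*0 = 128*0 = 0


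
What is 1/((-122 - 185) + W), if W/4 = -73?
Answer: -1/599 ≈ -0.0016694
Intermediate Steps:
W = -292 (W = 4*(-73) = -292)
1/((-122 - 185) + W) = 1/((-122 - 185) - 292) = 1/(-307 - 292) = 1/(-599) = -1/599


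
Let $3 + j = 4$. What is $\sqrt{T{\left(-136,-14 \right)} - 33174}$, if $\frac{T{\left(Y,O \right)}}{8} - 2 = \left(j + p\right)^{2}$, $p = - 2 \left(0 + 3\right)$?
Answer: $3 i \sqrt{3662} \approx 181.54 i$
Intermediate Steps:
$p = -6$ ($p = \left(-2\right) 3 = -6$)
$j = 1$ ($j = -3 + 4 = 1$)
$T{\left(Y,O \right)} = 216$ ($T{\left(Y,O \right)} = 16 + 8 \left(1 - 6\right)^{2} = 16 + 8 \left(-5\right)^{2} = 16 + 8 \cdot 25 = 16 + 200 = 216$)
$\sqrt{T{\left(-136,-14 \right)} - 33174} = \sqrt{216 - 33174} = \sqrt{-32958} = 3 i \sqrt{3662}$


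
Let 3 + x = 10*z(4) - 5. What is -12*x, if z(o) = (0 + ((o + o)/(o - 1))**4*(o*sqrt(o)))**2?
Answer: -42949463008/2187 ≈ -1.9639e+7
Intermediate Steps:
z(o) = 256*o**11/(-1 + o)**8 (z(o) = (0 + ((2*o)/(-1 + o))**4*o**(3/2))**2 = (0 + (2*o/(-1 + o))**4*o**(3/2))**2 = (0 + (16*o**4/(-1 + o)**4)*o**(3/2))**2 = (0 + 16*o**(11/2)/(-1 + o)**4)**2 = (16*o**(11/2)/(-1 + o)**4)**2 = 256*o**11/(-1 + o)**8)
x = 10737365752/6561 (x = -3 + (10*(256*4**11/(-1 + 4)**8) - 5) = -3 + (10*(256*4194304/3**8) - 5) = -3 + (10*(256*4194304*(1/6561)) - 5) = -3 + (10*(1073741824/6561) - 5) = -3 + (10737418240/6561 - 5) = -3 + 10737385435/6561 = 10737365752/6561 ≈ 1.6365e+6)
-12*x = -12*10737365752/6561 = -42949463008/2187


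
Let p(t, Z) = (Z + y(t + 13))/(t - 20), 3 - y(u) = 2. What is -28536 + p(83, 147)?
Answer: -1797620/63 ≈ -28534.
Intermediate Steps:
y(u) = 1 (y(u) = 3 - 1*2 = 3 - 2 = 1)
p(t, Z) = (1 + Z)/(-20 + t) (p(t, Z) = (Z + 1)/(t - 20) = (1 + Z)/(-20 + t))
-28536 + p(83, 147) = -28536 + (1 + 147)/(-20 + 83) = -28536 + 148/63 = -1797620/63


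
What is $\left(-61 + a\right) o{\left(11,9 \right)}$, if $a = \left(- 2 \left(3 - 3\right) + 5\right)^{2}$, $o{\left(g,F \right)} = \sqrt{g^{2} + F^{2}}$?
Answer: $- 36 \sqrt{202} \approx -511.66$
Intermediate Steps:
$o{\left(g,F \right)} = \sqrt{F^{2} + g^{2}}$
$a = 25$ ($a = \left(\left(-2\right) 0 + 5\right)^{2} = \left(0 + 5\right)^{2} = 5^{2} = 25$)
$\left(-61 + a\right) o{\left(11,9 \right)} = \left(-61 + 25\right) \sqrt{9^{2} + 11^{2}} = - 36 \sqrt{81 + 121} = - 36 \sqrt{202}$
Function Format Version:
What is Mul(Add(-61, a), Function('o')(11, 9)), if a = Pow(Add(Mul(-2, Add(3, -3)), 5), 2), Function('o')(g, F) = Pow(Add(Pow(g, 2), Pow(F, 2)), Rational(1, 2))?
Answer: Mul(-36, Pow(202, Rational(1, 2))) ≈ -511.66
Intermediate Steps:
Function('o')(g, F) = Pow(Add(Pow(F, 2), Pow(g, 2)), Rational(1, 2))
a = 25 (a = Pow(Add(Mul(-2, 0), 5), 2) = Pow(Add(0, 5), 2) = Pow(5, 2) = 25)
Mul(Add(-61, a), Function('o')(11, 9)) = Mul(Add(-61, 25), Pow(Add(Pow(9, 2), Pow(11, 2)), Rational(1, 2))) = Mul(-36, Pow(Add(81, 121), Rational(1, 2))) = Mul(-36, Pow(202, Rational(1, 2)))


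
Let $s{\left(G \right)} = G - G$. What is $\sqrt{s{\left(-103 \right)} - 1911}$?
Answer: $7 i \sqrt{39} \approx 43.715 i$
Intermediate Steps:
$s{\left(G \right)} = 0$
$\sqrt{s{\left(-103 \right)} - 1911} = \sqrt{0 - 1911} = \sqrt{-1911} = 7 i \sqrt{39}$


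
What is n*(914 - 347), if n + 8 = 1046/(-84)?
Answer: -23193/2 ≈ -11597.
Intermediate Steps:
n = -859/42 (n = -8 + 1046/(-84) = -8 + 1046*(-1/84) = -8 - 523/42 = -859/42 ≈ -20.452)
n*(914 - 347) = -859*(914 - 347)/42 = -859/42*567 = -23193/2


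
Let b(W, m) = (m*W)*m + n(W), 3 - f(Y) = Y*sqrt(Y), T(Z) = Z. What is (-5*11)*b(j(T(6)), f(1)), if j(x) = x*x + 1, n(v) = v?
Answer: -10175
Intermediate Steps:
j(x) = 1 + x**2 (j(x) = x**2 + 1 = 1 + x**2)
f(Y) = 3 - Y**(3/2) (f(Y) = 3 - Y*sqrt(Y) = 3 - Y**(3/2))
b(W, m) = W + W*m**2 (b(W, m) = (m*W)*m + W = (W*m)*m + W = W*m**2 + W = W + W*m**2)
(-5*11)*b(j(T(6)), f(1)) = (-5*11)*((1 + 6**2)*(1 + (3 - 1**(3/2))**2)) = -55*(1 + 36)*(1 + (3 - 1*1)**2) = -2035*(1 + (3 - 1)**2) = -2035*(1 + 2**2) = -2035*(1 + 4) = -2035*5 = -55*185 = -10175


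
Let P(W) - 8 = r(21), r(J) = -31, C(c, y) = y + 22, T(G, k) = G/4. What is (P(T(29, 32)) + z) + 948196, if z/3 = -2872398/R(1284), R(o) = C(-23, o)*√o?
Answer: 948173 - 1436199*√321/139742 ≈ 9.4799e+5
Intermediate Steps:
T(G, k) = G/4 (T(G, k) = G*(¼) = G/4)
C(c, y) = 22 + y
R(o) = √o*(22 + o) (R(o) = (22 + o)*√o = √o*(22 + o))
P(W) = -23 (P(W) = 8 - 31 = -23)
z = -1436199*√321/139742 (z = 3*(-2872398*√321/(642*(22 + 1284))) = 3*(-2872398*√321/838452) = 3*(-478733*√321/139742) = -1436199*√321/139742 ≈ -184.14)
(P(T(29, 32)) + z) + 948196 = (-23 - 1436199*√321/139742) + 948196 = 948173 - 1436199*√321/139742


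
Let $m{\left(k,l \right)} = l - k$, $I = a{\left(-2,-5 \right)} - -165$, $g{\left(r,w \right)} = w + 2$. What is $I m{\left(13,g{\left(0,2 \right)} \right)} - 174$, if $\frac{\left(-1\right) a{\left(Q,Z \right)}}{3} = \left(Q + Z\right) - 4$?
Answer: $-1956$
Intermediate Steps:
$g{\left(r,w \right)} = 2 + w$
$a{\left(Q,Z \right)} = 12 - 3 Q - 3 Z$ ($a{\left(Q,Z \right)} = - 3 \left(\left(Q + Z\right) - 4\right) = - 3 \left(-4 + Q + Z\right) = 12 - 3 Q - 3 Z$)
$I = 198$ ($I = \left(12 - -6 - -15\right) - -165 = \left(12 + 6 + 15\right) + 165 = 33 + 165 = 198$)
$I m{\left(13,g{\left(0,2 \right)} \right)} - 174 = 198 \left(\left(2 + 2\right) - 13\right) - 174 = 198 \left(4 - 13\right) - 174 = 198 \left(-9\right) - 174 = -1782 - 174 = -1956$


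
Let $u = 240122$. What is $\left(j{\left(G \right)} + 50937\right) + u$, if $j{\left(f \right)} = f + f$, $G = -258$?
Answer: $290543$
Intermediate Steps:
$j{\left(f \right)} = 2 f$
$\left(j{\left(G \right)} + 50937\right) + u = \left(2 \left(-258\right) + 50937\right) + 240122 = \left(-516 + 50937\right) + 240122 = 50421 + 240122 = 290543$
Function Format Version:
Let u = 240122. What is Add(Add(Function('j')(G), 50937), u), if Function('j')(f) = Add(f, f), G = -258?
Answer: 290543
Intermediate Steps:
Function('j')(f) = Mul(2, f)
Add(Add(Function('j')(G), 50937), u) = Add(Add(Mul(2, -258), 50937), 240122) = Add(Add(-516, 50937), 240122) = Add(50421, 240122) = 290543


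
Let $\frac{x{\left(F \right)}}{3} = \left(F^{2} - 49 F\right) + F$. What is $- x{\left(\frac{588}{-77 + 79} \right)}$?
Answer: $-216972$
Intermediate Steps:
$x{\left(F \right)} = - 144 F + 3 F^{2}$ ($x{\left(F \right)} = 3 \left(\left(F^{2} - 49 F\right) + F\right) = 3 \left(F^{2} - 48 F\right) = - 144 F + 3 F^{2}$)
$- x{\left(\frac{588}{-77 + 79} \right)} = - 3 \frac{588}{-77 + 79} \left(-48 + \frac{588}{-77 + 79}\right) = - 3 \cdot \frac{588}{2} \left(-48 + \frac{588}{2}\right) = - 3 \cdot 588 \cdot \frac{1}{2} \left(-48 + 588 \cdot \frac{1}{2}\right) = - 3 \cdot 294 \left(-48 + 294\right) = - 3 \cdot 294 \cdot 246 = \left(-1\right) 216972 = -216972$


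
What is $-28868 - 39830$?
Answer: $-68698$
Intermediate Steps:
$-28868 - 39830 = -68698$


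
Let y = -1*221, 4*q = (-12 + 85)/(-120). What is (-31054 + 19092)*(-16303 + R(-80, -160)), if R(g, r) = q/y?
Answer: 10343673980827/53040 ≈ 1.9502e+8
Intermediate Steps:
q = -73/480 (q = ((-12 + 85)/(-120))/4 = (73*(-1/120))/4 = (¼)*(-73/120) = -73/480 ≈ -0.15208)
y = -221
R(g, r) = 73/106080 (R(g, r) = -73/480/(-221) = -73/480*(-1/221) = 73/106080)
(-31054 + 19092)*(-16303 + R(-80, -160)) = (-31054 + 19092)*(-16303 + 73/106080) = -11962*(-1729422167/106080) = 10343673980827/53040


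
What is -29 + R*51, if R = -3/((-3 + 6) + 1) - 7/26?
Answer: -4211/52 ≈ -80.981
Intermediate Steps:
R = -53/52 (R = -3/(3 + 1) - 7*1/26 = -3/4 - 7/26 = -3*¼ - 7/26 = -¾ - 7/26 = -53/52 ≈ -1.0192)
-29 + R*51 = -29 - 53/52*51 = -29 - 2703/52 = -4211/52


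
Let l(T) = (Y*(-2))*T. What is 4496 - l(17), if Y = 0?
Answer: 4496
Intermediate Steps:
l(T) = 0 (l(T) = (0*(-2))*T = 0*T = 0)
4496 - l(17) = 4496 - 1*0 = 4496 + 0 = 4496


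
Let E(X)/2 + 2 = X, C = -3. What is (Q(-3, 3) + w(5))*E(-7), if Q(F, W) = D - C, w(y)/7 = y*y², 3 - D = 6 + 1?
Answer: -15732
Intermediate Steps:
E(X) = -4 + 2*X
D = -4 (D = 3 - (6 + 1) = 3 - 1*7 = 3 - 7 = -4)
w(y) = 7*y³ (w(y) = 7*(y*y²) = 7*y³)
Q(F, W) = -1 (Q(F, W) = -4 - 1*(-3) = -4 + 3 = -1)
(Q(-3, 3) + w(5))*E(-7) = (-1 + 7*5³)*(-4 + 2*(-7)) = (-1 + 7*125)*(-4 - 14) = (-1 + 875)*(-18) = 874*(-18) = -15732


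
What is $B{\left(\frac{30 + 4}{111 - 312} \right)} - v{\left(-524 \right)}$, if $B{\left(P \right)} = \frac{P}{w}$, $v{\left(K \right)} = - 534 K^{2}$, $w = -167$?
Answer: $\frac{4921713844162}{33567} \approx 1.4662 \cdot 10^{8}$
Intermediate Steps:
$B{\left(P \right)} = - \frac{P}{167}$ ($B{\left(P \right)} = \frac{P}{-167} = P \left(- \frac{1}{167}\right) = - \frac{P}{167}$)
$B{\left(\frac{30 + 4}{111 - 312} \right)} - v{\left(-524 \right)} = - \frac{\left(30 + 4\right) \frac{1}{111 - 312}}{167} - - 534 \left(-524\right)^{2} = - \frac{34 \frac{1}{-201}}{167} - \left(-534\right) 274576 = - \frac{34 \left(- \frac{1}{201}\right)}{167} - -146623584 = \left(- \frac{1}{167}\right) \left(- \frac{34}{201}\right) + 146623584 = \frac{34}{33567} + 146623584 = \frac{4921713844162}{33567}$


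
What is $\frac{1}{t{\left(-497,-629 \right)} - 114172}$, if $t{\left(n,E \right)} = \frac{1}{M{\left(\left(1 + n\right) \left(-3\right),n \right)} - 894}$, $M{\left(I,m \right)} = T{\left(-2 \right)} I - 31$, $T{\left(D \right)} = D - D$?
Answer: $- \frac{925}{105609101} \approx -8.7587 \cdot 10^{-6}$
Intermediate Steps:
$T{\left(D \right)} = 0$
$M{\left(I,m \right)} = -31$ ($M{\left(I,m \right)} = 0 I - 31 = 0 - 31 = -31$)
$t{\left(n,E \right)} = - \frac{1}{925}$ ($t{\left(n,E \right)} = \frac{1}{-31 - 894} = \frac{1}{-925} = - \frac{1}{925}$)
$\frac{1}{t{\left(-497,-629 \right)} - 114172} = \frac{1}{- \frac{1}{925} - 114172} = \frac{1}{- \frac{105609101}{925}} = - \frac{925}{105609101}$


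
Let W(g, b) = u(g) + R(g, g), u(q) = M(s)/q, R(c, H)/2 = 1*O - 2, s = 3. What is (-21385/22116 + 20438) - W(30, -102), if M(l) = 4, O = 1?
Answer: 2260133531/110580 ≈ 20439.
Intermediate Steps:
R(c, H) = -2 (R(c, H) = 2*(1*1 - 2) = 2*(1 - 2) = 2*(-1) = -2)
u(q) = 4/q
W(g, b) = -2 + 4/g (W(g, b) = 4/g - 2 = -2 + 4/g)
(-21385/22116 + 20438) - W(30, -102) = (-21385/22116 + 20438) - (-2 + 4/30) = (-21385*1/22116 + 20438) - (-2 + 4*(1/30)) = (-21385/22116 + 20438) - (-2 + 2/15) = 451985423/22116 - 1*(-28/15) = 451985423/22116 + 28/15 = 2260133531/110580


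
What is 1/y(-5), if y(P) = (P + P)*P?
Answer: 1/50 ≈ 0.020000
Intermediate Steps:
y(P) = 2*P² (y(P) = (2*P)*P = 2*P²)
1/y(-5) = 1/(2*(-5)²) = 1/(2*25) = 1/50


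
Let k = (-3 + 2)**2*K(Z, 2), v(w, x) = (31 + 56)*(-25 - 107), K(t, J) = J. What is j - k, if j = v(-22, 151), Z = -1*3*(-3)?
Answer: -11486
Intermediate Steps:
Z = 9 (Z = -3*(-3) = 9)
v(w, x) = -11484 (v(w, x) = 87*(-132) = -11484)
j = -11484
k = 2 (k = (-3 + 2)**2*2 = (-1)**2*2 = 1*2 = 2)
j - k = -11484 - 1*2 = -11484 - 2 = -11486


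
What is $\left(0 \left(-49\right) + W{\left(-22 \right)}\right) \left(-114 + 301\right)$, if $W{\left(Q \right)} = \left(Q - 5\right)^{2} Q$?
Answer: $-2999106$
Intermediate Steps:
$W{\left(Q \right)} = Q \left(-5 + Q\right)^{2}$ ($W{\left(Q \right)} = \left(-5 + Q\right)^{2} Q = Q \left(-5 + Q\right)^{2}$)
$\left(0 \left(-49\right) + W{\left(-22 \right)}\right) \left(-114 + 301\right) = \left(0 \left(-49\right) - 22 \left(-5 - 22\right)^{2}\right) \left(-114 + 301\right) = \left(0 - 22 \left(-27\right)^{2}\right) 187 = \left(0 - 16038\right) 187 = \left(-16038\right) 187 = -2999106$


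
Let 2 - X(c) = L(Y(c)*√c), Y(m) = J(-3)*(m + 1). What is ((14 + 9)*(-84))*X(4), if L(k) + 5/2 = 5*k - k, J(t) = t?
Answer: -240534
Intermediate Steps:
Y(m) = -3 - 3*m (Y(m) = -3*(m + 1) = -3*(1 + m) = -3 - 3*m)
L(k) = -5/2 + 4*k (L(k) = -5/2 + (5*k - k) = -5/2 + 4*k)
X(c) = 9/2 - 4*√c*(-3 - 3*c) (X(c) = 2 - (-5/2 + 4*((-3 - 3*c)*√c)) = 2 - (-5/2 + 4*(√c*(-3 - 3*c))) = 2 - (-5/2 + 4*√c*(-3 - 3*c)) = 2 + (5/2 - 4*√c*(-3 - 3*c)) = 9/2 - 4*√c*(-3 - 3*c))
((14 + 9)*(-84))*X(4) = ((14 + 9)*(-84))*(9/2 + 12*√4*(1 + 4)) = (23*(-84))*(9/2 + 12*2*5) = -1932*(9/2 + 120) = -1932*249/2 = -240534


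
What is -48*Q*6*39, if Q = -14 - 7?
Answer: 235872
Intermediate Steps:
Q = -21
-48*Q*6*39 = -(-1008)*6*39 = -48*(-126)*39 = 6048*39 = 235872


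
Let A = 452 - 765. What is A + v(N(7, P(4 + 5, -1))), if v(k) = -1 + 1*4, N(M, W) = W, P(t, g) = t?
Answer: -310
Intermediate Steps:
v(k) = 3 (v(k) = -1 + 4 = 3)
A = -313
A + v(N(7, P(4 + 5, -1))) = -313 + 3 = -310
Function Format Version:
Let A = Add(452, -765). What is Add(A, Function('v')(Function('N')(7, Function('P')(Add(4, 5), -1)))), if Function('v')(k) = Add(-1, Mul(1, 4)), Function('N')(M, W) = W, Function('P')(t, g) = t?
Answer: -310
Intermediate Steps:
Function('v')(k) = 3 (Function('v')(k) = Add(-1, 4) = 3)
A = -313
Add(A, Function('v')(Function('N')(7, Function('P')(Add(4, 5), -1)))) = Add(-313, 3) = -310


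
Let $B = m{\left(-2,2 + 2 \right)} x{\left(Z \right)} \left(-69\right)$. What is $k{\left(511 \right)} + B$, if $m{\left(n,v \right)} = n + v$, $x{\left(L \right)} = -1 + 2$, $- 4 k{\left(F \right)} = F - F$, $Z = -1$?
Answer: $-138$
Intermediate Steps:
$k{\left(F \right)} = 0$ ($k{\left(F \right)} = - \frac{F - F}{4} = \left(- \frac{1}{4}\right) 0 = 0$)
$x{\left(L \right)} = 1$
$B = -138$ ($B = \left(-2 + \left(2 + 2\right)\right) 1 \left(-69\right) = \left(-2 + 4\right) 1 \left(-69\right) = 2 \cdot 1 \left(-69\right) = 2 \left(-69\right) = -138$)
$k{\left(511 \right)} + B = 0 - 138 = -138$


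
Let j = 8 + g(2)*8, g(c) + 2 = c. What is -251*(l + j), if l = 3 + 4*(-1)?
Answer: -1757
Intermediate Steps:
g(c) = -2 + c
l = -1 (l = 3 - 4 = -1)
j = 8 (j = 8 + (-2 + 2)*8 = 8 + 0*8 = 8 + 0 = 8)
-251*(l + j) = -251*(-1 + 8) = -251*7 = -1*1757 = -1757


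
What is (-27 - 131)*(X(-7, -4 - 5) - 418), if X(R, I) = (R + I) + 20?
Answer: 65412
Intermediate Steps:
X(R, I) = 20 + I + R (X(R, I) = (I + R) + 20 = 20 + I + R)
(-27 - 131)*(X(-7, -4 - 5) - 418) = (-27 - 131)*((20 + (-4 - 5) - 7) - 418) = -158*((20 - 9 - 7) - 418) = -158*(4 - 418) = -158*(-414) = 65412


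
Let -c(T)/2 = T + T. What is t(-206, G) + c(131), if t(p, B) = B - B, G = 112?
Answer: -524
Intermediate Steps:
t(p, B) = 0
c(T) = -4*T (c(T) = -2*(T + T) = -4*T)
t(-206, G) + c(131) = 0 - 4*131 = 0 - 524 = -524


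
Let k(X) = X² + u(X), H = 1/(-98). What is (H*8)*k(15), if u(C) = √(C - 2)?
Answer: -900/49 - 4*√13/49 ≈ -18.662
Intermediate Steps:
H = -1/98 ≈ -0.010204
u(C) = √(-2 + C)
k(X) = X² + √(-2 + X)
(H*8)*k(15) = (-1/98*8)*(15² + √(-2 + 15)) = -4*(225 + √13)/49 = -900/49 - 4*√13/49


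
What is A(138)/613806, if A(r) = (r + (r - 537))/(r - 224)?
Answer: 87/17595772 ≈ 4.9444e-6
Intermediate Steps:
A(r) = (-537 + 2*r)/(-224 + r) (A(r) = (r + (-537 + r))/(-224 + r) = (-537 + 2*r)/(-224 + r))
A(138)/613806 = ((-537 + 2*138)/(-224 + 138))/613806 = ((-537 + 276)/(-86))*(1/613806) = -1/86*(-261)*(1/613806) = (261/86)*(1/613806) = 87/17595772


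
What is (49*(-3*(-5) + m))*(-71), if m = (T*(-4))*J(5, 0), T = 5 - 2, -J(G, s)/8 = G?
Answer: -1722105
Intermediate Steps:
J(G, s) = -8*G
T = 3
m = 480 (m = (3*(-4))*(-8*5) = -12*(-40) = 480)
(49*(-3*(-5) + m))*(-71) = (49*(-3*(-5) + 480))*(-71) = (49*(15 + 480))*(-71) = (49*495)*(-71) = 24255*(-71) = -1722105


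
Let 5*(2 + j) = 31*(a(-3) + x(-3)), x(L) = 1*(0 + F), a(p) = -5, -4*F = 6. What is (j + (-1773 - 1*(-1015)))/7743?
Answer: -8003/77430 ≈ -0.10336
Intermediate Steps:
F = -3/2 (F = -¼*6 = -3/2 ≈ -1.5000)
x(L) = -3/2 (x(L) = 1*(0 - 3/2) = 1*(-3/2) = -3/2)
j = -423/10 (j = -2 + (31*(-5 - 3/2))/5 = -2 + (31*(-13/2))/5 = -2 + (⅕)*(-403/2) = -2 - 403/10 = -423/10 ≈ -42.300)
(j + (-1773 - 1*(-1015)))/7743 = (-423/10 + (-1773 - 1*(-1015)))/7743 = (-423/10 + (-1773 + 1015))*(1/7743) = (-423/10 - 758)*(1/7743) = -8003/10*1/7743 = -8003/77430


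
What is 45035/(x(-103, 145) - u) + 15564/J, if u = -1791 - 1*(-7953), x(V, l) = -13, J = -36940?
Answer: -17597006/2281045 ≈ -7.7144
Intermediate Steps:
u = 6162 (u = -1791 + 7953 = 6162)
45035/(x(-103, 145) - u) + 15564/J = 45035/(-13 - 1*6162) + 15564/(-36940) = 45035/(-13 - 6162) + 15564*(-1/36940) = 45035/(-6175) - 3891/9235 = 45035*(-1/6175) - 3891/9235 = -9007/1235 - 3891/9235 = -17597006/2281045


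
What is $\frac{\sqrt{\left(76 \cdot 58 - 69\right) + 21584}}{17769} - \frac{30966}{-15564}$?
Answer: $\frac{5161}{2594} + \frac{\sqrt{25923}}{17769} \approx 1.9987$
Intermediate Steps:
$\frac{\sqrt{\left(76 \cdot 58 - 69\right) + 21584}}{17769} - \frac{30966}{-15564} = \sqrt{\left(4408 - 69\right) + 21584} \cdot \frac{1}{17769} - - \frac{5161}{2594} = \sqrt{4339 + 21584} \cdot \frac{1}{17769} + \frac{5161}{2594} = \sqrt{25923} \cdot \frac{1}{17769} + \frac{5161}{2594} = \frac{\sqrt{25923}}{17769} + \frac{5161}{2594} = \frac{5161}{2594} + \frac{\sqrt{25923}}{17769}$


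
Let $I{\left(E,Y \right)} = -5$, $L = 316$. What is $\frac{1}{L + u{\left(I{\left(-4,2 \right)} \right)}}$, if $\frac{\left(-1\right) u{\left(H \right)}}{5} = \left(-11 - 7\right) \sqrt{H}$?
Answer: $\frac{79}{35089} - \frac{45 i \sqrt{5}}{70178} \approx 0.0022514 - 0.0014338 i$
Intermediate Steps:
$u{\left(H \right)} = 90 \sqrt{H}$ ($u{\left(H \right)} = - 5 \left(-11 - 7\right) \sqrt{H} = - 5 \left(- 18 \sqrt{H}\right) = 90 \sqrt{H}$)
$\frac{1}{L + u{\left(I{\left(-4,2 \right)} \right)}} = \frac{1}{316 + 90 \sqrt{-5}} = \frac{1}{316 + 90 i \sqrt{5}}$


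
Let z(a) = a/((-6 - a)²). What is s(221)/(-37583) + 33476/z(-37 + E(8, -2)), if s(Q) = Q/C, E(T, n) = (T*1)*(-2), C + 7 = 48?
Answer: -8765187757905/6282143 ≈ -1.3953e+6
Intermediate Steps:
C = 41 (C = -7 + 48 = 41)
E(T, n) = -2*T (E(T, n) = T*(-2) = -2*T)
s(Q) = Q/41
z(a) = a/(-6 - a)²
s(221)/(-37583) + 33476/z(-37 + E(8, -2)) = ((1/41)*221)/(-37583) + 33476/(((-37 - 2*8)/(6 + (-37 - 2*8))²)) = (221/41)*(-1/37583) + 33476/(((-37 - 16)/(6 + (-37 - 16))²)) = -17/118531 + 33476/((-53/(6 - 53)²)) = -17/118531 + 33476/((-53/(-47)²)) = -17/118531 + 33476/((-53*1/2209)) = -17/118531 + 33476/(-53/2209) = -17/118531 + 33476*(-2209/53) = -17/118531 - 73948484/53 = -8765187757905/6282143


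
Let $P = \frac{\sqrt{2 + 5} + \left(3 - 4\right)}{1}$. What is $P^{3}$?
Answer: $-22 + 10 \sqrt{7} \approx 4.4575$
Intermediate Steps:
$P = -1 + \sqrt{7}$ ($P = 1 \left(\sqrt{7} - 1\right) = 1 \left(-1 + \sqrt{7}\right) = -1 + \sqrt{7} \approx 1.6458$)
$P^{3} = \left(-1 + \sqrt{7}\right)^{3}$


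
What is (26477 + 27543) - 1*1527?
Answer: 52493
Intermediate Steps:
(26477 + 27543) - 1*1527 = 54020 - 1527 = 52493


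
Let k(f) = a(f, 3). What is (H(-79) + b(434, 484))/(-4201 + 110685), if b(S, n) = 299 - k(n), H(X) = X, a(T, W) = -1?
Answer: 221/106484 ≈ 0.0020754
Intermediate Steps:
k(f) = -1
b(S, n) = 300 (b(S, n) = 299 - 1*(-1) = 299 + 1 = 300)
(H(-79) + b(434, 484))/(-4201 + 110685) = (-79 + 300)/(-4201 + 110685) = 221/106484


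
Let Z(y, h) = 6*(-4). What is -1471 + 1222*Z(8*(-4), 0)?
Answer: -30799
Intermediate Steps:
Z(y, h) = -24
-1471 + 1222*Z(8*(-4), 0) = -1471 + 1222*(-24) = -1471 - 29328 = -30799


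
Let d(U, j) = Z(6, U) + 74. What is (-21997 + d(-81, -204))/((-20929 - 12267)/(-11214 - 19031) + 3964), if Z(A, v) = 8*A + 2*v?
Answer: -666509065/119924376 ≈ -5.5577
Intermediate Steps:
Z(A, v) = 2*v + 8*A
d(U, j) = 122 + 2*U (d(U, j) = (2*U + 8*6) + 74 = (2*U + 48) + 74 = (48 + 2*U) + 74 = 122 + 2*U)
(-21997 + d(-81, -204))/((-20929 - 12267)/(-11214 - 19031) + 3964) = (-21997 + (122 + 2*(-81)))/((-20929 - 12267)/(-11214 - 19031) + 3964) = (-21997 + (122 - 162))/(-33196/(-30245) + 3964) = (-21997 - 40)/(-33196*(-1/30245) + 3964) = -22037/(33196/30245 + 3964) = -22037/119924376/30245 = -22037*30245/119924376 = -666509065/119924376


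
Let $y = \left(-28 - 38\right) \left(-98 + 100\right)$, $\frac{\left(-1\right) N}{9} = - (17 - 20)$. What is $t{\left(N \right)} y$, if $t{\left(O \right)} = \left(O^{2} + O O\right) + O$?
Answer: $-188892$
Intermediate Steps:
$N = -27$ ($N = - 9 \left(- (17 - 20)\right) = - 9 \left(\left(-1\right) \left(-3\right)\right) = \left(-9\right) 3 = -27$)
$t{\left(O \right)} = O + 2 O^{2}$ ($t{\left(O \right)} = \left(O^{2} + O^{2}\right) + O = 2 O^{2} + O = O + 2 O^{2}$)
$y = -132$ ($y = \left(-66\right) 2 = -132$)
$t{\left(N \right)} y = - 27 \left(1 + 2 \left(-27\right)\right) \left(-132\right) = - 27 \left(1 - 54\right) \left(-132\right) = \left(-27\right) \left(-53\right) \left(-132\right) = 1431 \left(-132\right) = -188892$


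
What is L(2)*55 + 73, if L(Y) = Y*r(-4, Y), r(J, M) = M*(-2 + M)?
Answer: 73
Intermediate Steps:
L(Y) = Y²*(-2 + Y) (L(Y) = Y*(Y*(-2 + Y)) = Y²*(-2 + Y))
L(2)*55 + 73 = (2²*(-2 + 2))*55 + 73 = (4*0)*55 + 73 = 0*55 + 73 = 0 + 73 = 73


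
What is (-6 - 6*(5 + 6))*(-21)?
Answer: 1512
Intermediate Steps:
(-6 - 6*(5 + 6))*(-21) = (-6 - 6*11)*(-21) = (-6 - 66)*(-21) = -72*(-21) = 1512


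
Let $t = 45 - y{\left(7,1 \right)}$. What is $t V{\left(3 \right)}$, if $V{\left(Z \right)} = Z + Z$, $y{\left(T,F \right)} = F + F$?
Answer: $258$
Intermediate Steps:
$y{\left(T,F \right)} = 2 F$
$V{\left(Z \right)} = 2 Z$
$t = 43$ ($t = 45 - 2 \cdot 1 = 45 - 2 = 43$)
$t V{\left(3 \right)} = 43 \cdot 2 \cdot 3 = 43 \cdot 6 = 258$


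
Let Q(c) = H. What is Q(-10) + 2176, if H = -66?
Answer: 2110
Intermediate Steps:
Q(c) = -66
Q(-10) + 2176 = -66 + 2176 = 2110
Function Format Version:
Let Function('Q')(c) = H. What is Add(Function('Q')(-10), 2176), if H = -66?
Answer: 2110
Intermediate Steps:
Function('Q')(c) = -66
Add(Function('Q')(-10), 2176) = Add(-66, 2176) = 2110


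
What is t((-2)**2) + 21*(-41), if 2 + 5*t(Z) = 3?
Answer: -4304/5 ≈ -860.80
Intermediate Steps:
t(Z) = 1/5 (t(Z) = -2/5 + (1/5)*3 = -2/5 + 3/5 = 1/5)
t((-2)**2) + 21*(-41) = 1/5 + 21*(-41) = 1/5 - 861 = -4304/5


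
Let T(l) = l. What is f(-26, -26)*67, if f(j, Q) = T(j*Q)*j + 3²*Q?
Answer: -1193270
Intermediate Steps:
f(j, Q) = 9*Q + Q*j² (f(j, Q) = (j*Q)*j + 3²*Q = (Q*j)*j + 9*Q = Q*j² + 9*Q = 9*Q + Q*j²)
f(-26, -26)*67 = -26*(9 + (-26)²)*67 = -26*(9 + 676)*67 = -26*685*67 = -17810*67 = -1193270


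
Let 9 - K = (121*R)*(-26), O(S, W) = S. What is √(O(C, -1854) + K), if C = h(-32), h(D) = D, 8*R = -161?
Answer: I*√253345/2 ≈ 251.67*I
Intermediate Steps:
R = -161/8 (R = (⅛)*(-161) = -161/8 ≈ -20.125)
C = -32
K = -253217/4 (K = 9 - 121*(-161/8)*(-26) = 9 - (-19481)*(-26)/8 = 9 - 1*253253/4 = 9 - 253253/4 = -253217/4 ≈ -63304.)
√(O(C, -1854) + K) = √(-32 - 253217/4) = √(-253345/4) = I*√253345/2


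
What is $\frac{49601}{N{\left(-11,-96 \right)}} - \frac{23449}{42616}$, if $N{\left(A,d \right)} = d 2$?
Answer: $- \frac{264787303}{1022784} \approx -258.89$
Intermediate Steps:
$N{\left(A,d \right)} = 2 d$
$\frac{49601}{N{\left(-11,-96 \right)}} - \frac{23449}{42616} = \frac{49601}{2 \left(-96\right)} - \frac{23449}{42616} = \frac{49601}{-192} - \frac{23449}{42616} = 49601 \left(- \frac{1}{192}\right) - \frac{23449}{42616} = - \frac{49601}{192} - \frac{23449}{42616} = - \frac{264787303}{1022784}$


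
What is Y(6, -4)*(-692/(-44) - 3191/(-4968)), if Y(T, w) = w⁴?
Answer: 28626080/6831 ≈ 4190.6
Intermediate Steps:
Y(6, -4)*(-692/(-44) - 3191/(-4968)) = (-4)⁴*(-692/(-44) - 3191/(-4968)) = 256*(-692*(-1/44) - 3191*(-1/4968)) = 256*(173/11 + 3191/4968) = 256*(894565/54648) = 28626080/6831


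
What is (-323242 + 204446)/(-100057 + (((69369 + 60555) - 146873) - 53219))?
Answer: 118796/170225 ≈ 0.69788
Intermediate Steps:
(-323242 + 204446)/(-100057 + (((69369 + 60555) - 146873) - 53219)) = -118796/(-100057 + ((129924 - 146873) - 53219)) = -118796/(-100057 + (-16949 - 53219)) = -118796/(-100057 - 70168) = -118796/(-170225) = -118796*(-1/170225) = 118796/170225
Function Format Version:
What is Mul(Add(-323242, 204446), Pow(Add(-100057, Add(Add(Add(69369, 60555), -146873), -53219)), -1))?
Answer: Rational(118796, 170225) ≈ 0.69788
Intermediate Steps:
Mul(Add(-323242, 204446), Pow(Add(-100057, Add(Add(Add(69369, 60555), -146873), -53219)), -1)) = Mul(-118796, Pow(Add(-100057, Add(Add(129924, -146873), -53219)), -1)) = Mul(-118796, Pow(Add(-100057, Add(-16949, -53219)), -1)) = Mul(-118796, Pow(Add(-100057, -70168), -1)) = Mul(-118796, Pow(-170225, -1)) = Mul(-118796, Rational(-1, 170225)) = Rational(118796, 170225)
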